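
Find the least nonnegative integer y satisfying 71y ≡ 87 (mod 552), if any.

gcd(552, 71) = 1.
1 divides 87, so solutions exist.
By Bézout, 71*(-241) + 552*(31) = 1.
So 71*(-241) ≡ 1 (mod 552); multiply by 87: y ≡ -20967 (mod 552).
Smallest nonnegative: y = -20967 mod 552 = 9.

9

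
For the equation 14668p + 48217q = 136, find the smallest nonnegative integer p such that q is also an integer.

gcd(48217, 14668):
  48217 = 3·14668 + 4213
  14668 = 3·4213 + 2029
  4213 = 2·2029 + 155
  2029 = 13·155 + 14
  155 = 11·14 + 1
  14 = 14·1
so gcd(48217, 14668) = 1.
1 divides 136, so solutions exist.
Back-substitute for Bézout coefficients:
  1 = 155 - 11·14
  ... = 14668·(-3422) + 48217·(1041)
Scale by 136/1 = 136: (p₀, q₀) = (-465392, 141576).
General solution: p = -465392 + 48217t, q = 141576 - 14668t for integer t.
p ≥ 0: smallest is -465392 mod 48217 = 16778 (at t = 10), with q = -5104.

16778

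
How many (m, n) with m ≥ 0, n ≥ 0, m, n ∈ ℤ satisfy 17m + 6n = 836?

8

gcd(17, 6) = 1  (17 = 2×6 + 5, 6 = 1×5 + 1, 5 = 5×1).
Back-substituting, 17×(-1) + 6×(3) = 1.
Scale by 836: one solution is (-836, 2508). Reduce m mod 6: (4, 128).
General: m = 4 + 6t, n = 128 - 17t.
m ≥ 0 ⇒ t ≥ 0; n ≥ 0 ⇒ t ≤ 7. So t ∈ [0, 7]: 8 solutions.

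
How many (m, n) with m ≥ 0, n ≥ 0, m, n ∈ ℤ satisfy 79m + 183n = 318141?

22

gcd(183, 79) = 1.
By Bézout, 79·(-44) + 183·(19) = 1.
One solution: (15, 1732).
General: m = 15 + 183t, n = 1732 - 79t.
m ≥ 0 ⇒ t ≥ 0; n ≥ 0 ⇒ t ≤ 21. So t ∈ [0, 21]: 22 solutions.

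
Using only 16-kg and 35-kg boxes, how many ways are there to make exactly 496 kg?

Need nonnegative integers with 16j + 35k = 496.
gcd(16, 35) = 1, and 16·(11) + 35·(-5) = 1.
So (j₀, k₀) = (5456, -2480); general j = 5456 + 35t, k = -2480 - 16t.
j ≥ 0 ⇒ t ≥ -155; k ≥ 0 ⇒ t ≤ -155. That's 1 value of t.

1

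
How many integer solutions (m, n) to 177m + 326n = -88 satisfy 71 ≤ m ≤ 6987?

21

gcd(326, 177):
  326 = 1*177 + 149
  177 = 1*149 + 28
  149 = 5*28 + 9
  28 = 3*9 + 1
  9 = 9*1
so gcd(326, 177) = 1.
Back-substitute for Bézout coefficients:
  1 = 28 - 3*9
  ... = 177*(35) + 326*(-19)
Scale by -88: particular solution (-3080, 1672); reduce m mod 326: (180, -98).
General solution: m = 180 + 326t, n = -98 - 177t for integer t.
71 ≤ 180 + 326t ≤ 6987 gives t ∈ [0, 20], which is 21 values.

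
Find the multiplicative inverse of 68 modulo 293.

237

gcd(293, 68) = 1.
By Bézout, 68×(-56) + 293×(13) = 1.
So 68×-56 ≡ 1 (mod 293), and -56 mod 293 = 237.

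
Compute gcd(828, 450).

18

gcd(828, 450):
  828 = 1×450 + 378
  450 = 1×378 + 72
  378 = 5×72 + 18
  72 = 4×18
so gcd(828, 450) = 18.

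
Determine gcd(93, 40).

1

gcd(93, 40):
  93 = 2×40 + 13
  40 = 3×13 + 1
  13 = 13×1
so gcd(93, 40) = 1.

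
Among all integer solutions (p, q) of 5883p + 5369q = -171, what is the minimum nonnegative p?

gcd(5883, 5369):
  5883 = 1*5369 + 514
  5369 = 10*514 + 229
  514 = 2*229 + 56
  229 = 4*56 + 5
  56 = 11*5 + 1
  5 = 5*1
so gcd(5883, 5369) = 1.
1 divides -171, so solutions exist.
Back-substitute for Bézout coefficients:
  1 = 56 - 11*5
  ... = 5883*(1055) + 5369*(-1156)
Scale by -171/1 = -171: (p₀, q₀) = (-180405, 197676).
General solution: p = -180405 + 5369t, q = 197676 - 5883t for integer t.
p ≥ 0: smallest is -180405 mod 5369 = 2141 (at t = 34), with q = -2346.

2141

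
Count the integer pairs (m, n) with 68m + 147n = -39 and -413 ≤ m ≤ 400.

5

gcd(147, 68) = 1.
By Bézout, 68·(-67) + 147·(31) = 1.
Particular solution: (114, -53).
General solution: m = 114 + 147t, n = -53 - 68t for integer t.
-413 ≤ 114 + 147t ≤ 400 gives t ∈ [-3, 1], which is 5 values.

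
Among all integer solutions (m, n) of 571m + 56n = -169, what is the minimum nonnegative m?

gcd(571, 56) = 1.
1 divides -169, so solutions exist.
By Bézout, 571×(-5) + 56×(51) = 1.
Scale by -169/1 = -169: (m₀, n₀) = (845, -8619).
General solution: m = 845 + 56t, n = -8619 - 571t for integer t.
m ≥ 0: smallest is 845 mod 56 = 5 (at t = -15), with n = -54.

5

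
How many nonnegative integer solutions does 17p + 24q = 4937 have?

gcd(24, 17) = 1  (24 = 1·17 + 7, 17 = 2·7 + 3, 7 = 2·3 + 1, 3 = 3·1).
Back-substituting, 17·(-7) + 24·(5) = 1.
Scale by 4937: one solution is (-34559, 24685). Reduce p mod 24: (1, 205).
General: p = 1 + 24t, q = 205 - 17t.
p ≥ 0 ⇒ t ≥ 0; q ≥ 0 ⇒ t ≤ 12. So t ∈ [0, 12]: 13 solutions.

13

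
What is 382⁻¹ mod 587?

524

gcd(587, 382):
  587 = 1×382 + 205
  382 = 1×205 + 177
  205 = 1×177 + 28
  177 = 6×28 + 9
  28 = 3×9 + 1
  9 = 9×1
so gcd(587, 382) = 1.
Back-substitute for Bézout coefficients:
  1 = 28 - 3×9
  ... = 382×(-63) + 587×(41)
So 382×-63 ≡ 1 (mod 587), and -63 mod 587 = 524.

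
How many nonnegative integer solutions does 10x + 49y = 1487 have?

3

gcd(49, 10) = 1  (49 = 4·10 + 9, 10 = 1·9 + 1, 9 = 9·1).
Back-substituting, 10·(5) + 49·(-1) = 1.
Scale by 1487: one solution is (7435, -1487). Reduce x mod 49: (36, 23).
General: x = 36 + 49t, y = 23 - 10t.
x ≥ 0 ⇒ t ≥ 0; y ≥ 0 ⇒ t ≤ 2. So t ∈ [0, 2]: 3 solutions.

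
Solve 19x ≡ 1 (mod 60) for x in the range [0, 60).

19

gcd(60, 19) = 1.
By Bézout, 19×(19) + 60×(-6) = 1.
So 19×19 ≡ 1 (mod 60), and 19 mod 60 = 19.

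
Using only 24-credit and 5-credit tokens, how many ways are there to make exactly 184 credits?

Need nonnegative integers with 24j + 5k = 184.
gcd(24, 5) = 1, and 24·(-1) + 5·(5) = 1.
So (j₀, k₀) = (-184, 920); general j = -184 + 5t, k = 920 - 24t.
j ≥ 0 ⇒ t ≥ 37; k ≥ 0 ⇒ t ≤ 38. That's 2 values of t.

2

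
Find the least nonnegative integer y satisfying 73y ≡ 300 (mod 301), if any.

gcd(301, 73) = 1  (301 = 4×73 + 9, 73 = 8×9 + 1, 9 = 9×1).
1 divides 300, so solutions exist.
Back-substituting, 73×(33) + 301×(-8) = 1.
So 73×(33) ≡ 1 (mod 301); multiply by 300: y ≡ 9900 (mod 301).
Smallest nonnegative: y = 9900 mod 301 = 268.

268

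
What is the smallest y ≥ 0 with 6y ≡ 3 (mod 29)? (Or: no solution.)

15

gcd(29, 6) = 1  (29 = 4·6 + 5, 6 = 1·5 + 1, 5 = 5·1).
1 divides 3, so solutions exist.
Back-substituting, 6·(5) + 29·(-1) = 1.
So 6·(5) ≡ 1 (mod 29); multiply by 3: y ≡ 15 (mod 29).
Smallest nonnegative: y = 15 mod 29 = 15.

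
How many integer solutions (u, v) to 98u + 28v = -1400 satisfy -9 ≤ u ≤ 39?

24

gcd(98, 28):
  98 = 3*28 + 14
  28 = 2*14
so gcd(98, 28) = 14.
Back-substitute for Bézout coefficients:
  14 = 98 - 3*28
  ... = 98*(1) + 28*(-3)
Scale by -100: particular solution (-100, 300); reduce u mod 2: (0, -50).
General solution: u = 0 + 2t, v = -50 - 7t for integer t.
-9 ≤ 0 + 2t ≤ 39 gives t ∈ [-4, 19], which is 24 values.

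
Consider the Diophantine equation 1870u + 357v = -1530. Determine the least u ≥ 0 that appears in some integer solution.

gcd(1870, 357) = 17.
17 divides -1530, so solutions exist.
By Bézout, 1870×(-4) + 357×(21) = 17.
Scale by -1530/17 = -90: (u₀, v₀) = (360, -1890).
General solution: u = 360 + 21t, v = -1890 - 110t for integer t.
u ≥ 0: smallest is 360 mod 21 = 3 (at t = -17), with v = -20.

3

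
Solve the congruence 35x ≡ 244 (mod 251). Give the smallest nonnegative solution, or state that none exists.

gcd(251, 35):
  251 = 7×35 + 6
  35 = 5×6 + 5
  6 = 1×5 + 1
  5 = 5×1
so gcd(251, 35) = 1.
1 divides 244, so solutions exist.
Back-substitute for Bézout coefficients:
  1 = 6 - 1×5
  ... = 35×(-43) + 251×(6)
So 35×(-43) ≡ 1 (mod 251); multiply by 244: x ≡ -10492 (mod 251).
Smallest nonnegative: x = -10492 mod 251 = 50.

50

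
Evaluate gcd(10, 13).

1

gcd(13, 10):
  13 = 1·10 + 3
  10 = 3·3 + 1
  3 = 3·1
so gcd(13, 10) = 1.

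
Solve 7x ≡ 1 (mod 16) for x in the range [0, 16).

7

gcd(16, 7):
  16 = 2·7 + 2
  7 = 3·2 + 1
  2 = 2·1
so gcd(16, 7) = 1.
Back-substitute for Bézout coefficients:
  1 = 7 - 3·2
  ... = 7·(7) + 16·(-3)
So 7·7 ≡ 1 (mod 16), and 7 mod 16 = 7.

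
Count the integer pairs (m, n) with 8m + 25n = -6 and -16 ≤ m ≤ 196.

9

gcd(25, 8):
  25 = 3·8 + 1
  8 = 8·1
so gcd(25, 8) = 1.
Back-substitute for Bézout coefficients:
  1 = 25 - 3·8
  ... = 8·(-3) + 25·(1)
Scale by -6: particular solution (18, -6); reduce m mod 25: (18, -6).
General solution: m = 18 + 25t, n = -6 - 8t for integer t.
-16 ≤ 18 + 25t ≤ 196 gives t ∈ [-1, 7], which is 9 values.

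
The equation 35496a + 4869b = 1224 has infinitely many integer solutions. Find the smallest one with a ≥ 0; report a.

56

gcd(35496, 4869):
  35496 = 7*4869 + 1413
  4869 = 3*1413 + 630
  1413 = 2*630 + 153
  630 = 4*153 + 18
  153 = 8*18 + 9
  18 = 2*9
so gcd(35496, 4869) = 9.
9 divides 1224, so solutions exist.
Back-substitute for Bézout coefficients:
  9 = 153 - 8*18
  ... = 35496*(255) + 4869*(-1859)
Scale by 1224/9 = 136: (a₀, b₀) = (34680, -252824).
General solution: a = 34680 + 541t, b = -252824 - 3944t for integer t.
a ≥ 0: smallest is 34680 mod 541 = 56 (at t = -64), with b = -408.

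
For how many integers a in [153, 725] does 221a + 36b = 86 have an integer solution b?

gcd(221, 36) = 1  (221 = 6×36 + 5, 36 = 7×5 + 1, 5 = 5×1).
Back-substituting, 221×(-7) + 36×(43) = 1.
Scale by 86: particular solution (-602, 3698); reduce a mod 36: (10, -59).
General solution: a = 10 + 36t, b = -59 - 221t for integer t.
153 ≤ 10 + 36t ≤ 725 gives t ∈ [4, 19], which is 16 values.

16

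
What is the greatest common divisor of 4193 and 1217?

1

gcd(4193, 1217) = 1  (4193 = 3*1217 + 542, 1217 = 2*542 + 133, 542 = 4*133 + 10, 133 = 13*10 + 3, 10 = 3*3 + 1, 3 = 3*1).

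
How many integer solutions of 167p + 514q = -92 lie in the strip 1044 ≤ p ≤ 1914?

2

gcd(514, 167):
  514 = 3·167 + 13
  167 = 12·13 + 11
  13 = 1·11 + 2
  11 = 5·2 + 1
  2 = 2·1
so gcd(514, 167) = 1.
Back-substitute for Bézout coefficients:
  1 = 11 - 5·2
  ... = 167·(237) + 514·(-77)
Scale by -92: particular solution (-21804, 7084); reduce p mod 514: (298, -97).
General solution: p = 298 + 514t, q = -97 - 167t for integer t.
1044 ≤ 298 + 514t ≤ 1914 gives t ∈ [2, 3], which is 2 values.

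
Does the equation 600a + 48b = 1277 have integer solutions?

gcd(600, 48) = 24.
24 does not divide 1277 (remainder 5), so no integer solutions.

no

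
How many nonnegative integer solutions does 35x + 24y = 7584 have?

10

gcd(35, 24) = 1.
By Bézout, 35*(11) + 24*(-16) = 1.
One solution: (0, 316).
General: x = 0 + 24t, y = 316 - 35t.
x ≥ 0 ⇒ t ≥ 0; y ≥ 0 ⇒ t ≤ 9. So t ∈ [0, 9]: 10 solutions.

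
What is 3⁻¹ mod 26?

gcd(26, 3):
  26 = 8×3 + 2
  3 = 1×2 + 1
  2 = 2×1
so gcd(26, 3) = 1.
Back-substitute for Bézout coefficients:
  1 = 3 - 1×2
  ... = 3×(9) + 26×(-1)
So 3×9 ≡ 1 (mod 26), and 9 mod 26 = 9.

9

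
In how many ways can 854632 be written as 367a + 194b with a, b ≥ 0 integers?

12

gcd(367, 194):
  367 = 1·194 + 173
  194 = 1·173 + 21
  173 = 8·21 + 5
  21 = 4·5 + 1
  5 = 5·1
so gcd(367, 194) = 1.
Back-substitute for Bézout coefficients:
  1 = 21 - 4·5
  ... = 367·(-37) + 194·(70)
Scale by 854632: one solution is (-31621384, 59824240). Reduce a mod 194: (34, 4341).
General: a = 34 + 194t, b = 4341 - 367t.
a ≥ 0 ⇒ t ≥ 0; b ≥ 0 ⇒ t ≤ 11. So t ∈ [0, 11]: 12 solutions.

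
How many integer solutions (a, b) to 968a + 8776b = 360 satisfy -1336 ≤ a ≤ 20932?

gcd(8776, 968):
  8776 = 9·968 + 64
  968 = 15·64 + 8
  64 = 8·8
so gcd(8776, 968) = 8.
Back-substitute for Bézout coefficients:
  8 = 968 - 15·64
  ... = 968·(136) + 8776·(-15)
Scale by 45: particular solution (6120, -675); reduce a mod 1097: (635, -70).
General solution: a = 635 + 1097t, b = -70 - 121t for integer t.
-1336 ≤ 635 + 1097t ≤ 20932 gives t ∈ [-1, 18], which is 20 values.

20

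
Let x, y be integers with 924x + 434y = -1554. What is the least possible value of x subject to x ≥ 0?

11

gcd(924, 434):
  924 = 2·434 + 56
  434 = 7·56 + 42
  56 = 1·42 + 14
  42 = 3·14
so gcd(924, 434) = 14.
14 divides -1554, so solutions exist.
Back-substitute for Bézout coefficients:
  14 = 56 - 1·42
  ... = 924·(8) + 434·(-17)
Scale by -1554/14 = -111: (x₀, y₀) = (-888, 1887).
General solution: x = -888 + 31t, y = 1887 - 66t for integer t.
x ≥ 0: smallest is -888 mod 31 = 11 (at t = 29), with y = -27.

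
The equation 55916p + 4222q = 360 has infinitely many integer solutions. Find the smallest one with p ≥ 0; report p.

1476

gcd(55916, 4222) = 2  (55916 = 13*4222 + 1030, 4222 = 4*1030 + 102, 1030 = 10*102 + 10, 102 = 10*10 + 2, 10 = 5*2).
2 divides 360, so solutions exist.
Back-substituting, 55916*(-414) + 4222*(5483) = 2.
Scale by 360/2 = 180: (p₀, q₀) = (-74520, 986940).
General solution: p = -74520 + 2111t, q = 986940 - 27958t for integer t.
p ≥ 0: smallest is -74520 mod 2111 = 1476 (at t = 36), with q = -19548.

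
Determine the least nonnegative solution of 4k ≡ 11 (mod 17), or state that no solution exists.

7

gcd(17, 4) = 1  (17 = 4×4 + 1, 4 = 4×1).
1 divides 11, so solutions exist.
Back-substituting, 4×(-4) + 17×(1) = 1.
So 4×(-4) ≡ 1 (mod 17); multiply by 11: k ≡ -44 (mod 17).
Smallest nonnegative: k = -44 mod 17 = 7.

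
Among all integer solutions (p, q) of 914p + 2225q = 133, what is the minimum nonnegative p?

gcd(2225, 914):
  2225 = 2×914 + 397
  914 = 2×397 + 120
  397 = 3×120 + 37
  120 = 3×37 + 9
  37 = 4×9 + 1
  9 = 9×1
so gcd(2225, 914) = 1.
1 divides 133, so solutions exist.
Back-substitute for Bézout coefficients:
  1 = 37 - 4×9
  ... = 914×(-241) + 2225×(99)
Scale by 133/1 = 133: (p₀, q₀) = (-32053, 13167).
General solution: p = -32053 + 2225t, q = 13167 - 914t for integer t.
p ≥ 0: smallest is -32053 mod 2225 = 1322 (at t = 15), with q = -543.

1322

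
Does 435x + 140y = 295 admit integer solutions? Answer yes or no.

gcd(435, 140):
  435 = 3·140 + 15
  140 = 9·15 + 5
  15 = 3·5
so gcd(435, 140) = 5.
5 divides 295, so integer solutions exist.

yes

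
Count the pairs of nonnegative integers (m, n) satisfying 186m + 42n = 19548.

15

gcd(186, 42):
  186 = 4·42 + 18
  42 = 2·18 + 6
  18 = 3·6
so gcd(186, 42) = 6.
Back-substitute for Bézout coefficients:
  6 = 42 - 2·18
  ... = 186·(-2) + 42·(9)
Scale by 3258: one solution is (-6516, 29322). Reduce m mod 7: (1, 461).
General: m = 1 + 7t, n = 461 - 31t.
m ≥ 0 ⇒ t ≥ 0; n ≥ 0 ⇒ t ≤ 14. So t ∈ [0, 14]: 15 solutions.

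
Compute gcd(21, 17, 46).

1

gcd(21, 17) = 1  (21 = 1×17 + 4, 17 = 4×4 + 1, 4 = 4×1).
gcd(1, 46) = 1.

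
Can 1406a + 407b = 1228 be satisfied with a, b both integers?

no

gcd(1406, 407):
  1406 = 3*407 + 185
  407 = 2*185 + 37
  185 = 5*37
so gcd(1406, 407) = 37.
37 does not divide 1228 (remainder 7), so no integer solutions.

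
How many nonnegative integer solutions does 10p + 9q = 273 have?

gcd(10, 9) = 1  (10 = 1*9 + 1, 9 = 9*1).
Back-substituting, 10*(1) + 9*(-1) = 1.
Scale by 273: one solution is (273, -273). Reduce p mod 9: (3, 27).
General: p = 3 + 9t, q = 27 - 10t.
p ≥ 0 ⇒ t ≥ 0; q ≥ 0 ⇒ t ≤ 2. So t ∈ [0, 2]: 3 solutions.

3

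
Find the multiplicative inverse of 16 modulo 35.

gcd(35, 16):
  35 = 2·16 + 3
  16 = 5·3 + 1
  3 = 3·1
so gcd(35, 16) = 1.
Back-substitute for Bézout coefficients:
  1 = 16 - 5·3
  ... = 16·(11) + 35·(-5)
So 16·11 ≡ 1 (mod 35), and 11 mod 35 = 11.

11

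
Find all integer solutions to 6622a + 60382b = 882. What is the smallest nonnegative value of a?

529

gcd(60382, 6622):
  60382 = 9×6622 + 784
  6622 = 8×784 + 350
  784 = 2×350 + 84
  350 = 4×84 + 14
  84 = 6×14
so gcd(60382, 6622) = 14.
14 divides 882, so solutions exist.
Back-substitute for Bézout coefficients:
  14 = 350 - 4×84
  ... = 6622×(693) + 60382×(-76)
Scale by 882/14 = 63: (a₀, b₀) = (43659, -4788).
General solution: a = 43659 + 4313t, b = -4788 - 473t for integer t.
a ≥ 0: smallest is 43659 mod 4313 = 529 (at t = -10), with b = -58.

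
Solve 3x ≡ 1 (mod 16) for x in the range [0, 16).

gcd(16, 3) = 1.
By Bézout, 3·(-5) + 16·(1) = 1.
So 3·-5 ≡ 1 (mod 16), and -5 mod 16 = 11.

11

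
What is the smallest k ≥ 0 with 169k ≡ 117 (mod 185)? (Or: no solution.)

143

gcd(185, 169) = 1  (185 = 1·169 + 16, 169 = 10·16 + 9, 16 = 1·9 + 7, 9 = 1·7 + 2, 7 = 3·2 + 1, 2 = 2·1).
1 divides 117, so solutions exist.
Back-substituting, 169·(-81) + 185·(74) = 1.
So 169·(-81) ≡ 1 (mod 185); multiply by 117: k ≡ -9477 (mod 185).
Smallest nonnegative: k = -9477 mod 185 = 143.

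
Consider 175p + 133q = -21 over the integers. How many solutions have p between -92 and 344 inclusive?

gcd(175, 133) = 7.
By Bézout, 175*(-3) + 133*(4) = 7.
Particular solution: (9, -12).
General solution: p = 9 + 19t, q = -12 - 25t for integer t.
-92 ≤ 9 + 19t ≤ 344 gives t ∈ [-5, 17], which is 23 values.

23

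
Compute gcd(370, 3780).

10

gcd(3780, 370):
  3780 = 10·370 + 80
  370 = 4·80 + 50
  80 = 1·50 + 30
  50 = 1·30 + 20
  30 = 1·20 + 10
  20 = 2·10
so gcd(3780, 370) = 10.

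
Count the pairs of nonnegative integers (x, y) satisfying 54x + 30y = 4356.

16

gcd(54, 30):
  54 = 1*30 + 24
  30 = 1*24 + 6
  24 = 4*6
so gcd(54, 30) = 6.
Back-substitute for Bézout coefficients:
  6 = 30 - 1*24
  ... = 54*(-1) + 30*(2)
Scale by 726: one solution is (-726, 1452). Reduce x mod 5: (4, 138).
General: x = 4 + 5t, y = 138 - 9t.
x ≥ 0 ⇒ t ≥ 0; y ≥ 0 ⇒ t ≤ 15. So t ∈ [0, 15]: 16 solutions.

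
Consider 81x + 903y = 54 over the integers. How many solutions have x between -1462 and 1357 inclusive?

10

gcd(903, 81) = 3  (903 = 11×81 + 12, 81 = 6×12 + 9, 12 = 1×9 + 3, 9 = 3×3).
Back-substituting, 81×(-78) + 903×(7) = 3.
Scale by 18: particular solution (-1404, 126); reduce x mod 301: (101, -9).
General solution: x = 101 + 301t, y = -9 - 27t for integer t.
-1462 ≤ 101 + 301t ≤ 1357 gives t ∈ [-5, 4], which is 10 values.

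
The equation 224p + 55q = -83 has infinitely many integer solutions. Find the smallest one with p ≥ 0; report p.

gcd(224, 55) = 1.
1 divides -83, so solutions exist.
By Bézout, 224×(14) + 55×(-57) = 1.
Scale by -83/1 = -83: (p₀, q₀) = (-1162, 4731).
General solution: p = -1162 + 55t, q = 4731 - 224t for integer t.
p ≥ 0: smallest is -1162 mod 55 = 48 (at t = 22), with q = -197.

48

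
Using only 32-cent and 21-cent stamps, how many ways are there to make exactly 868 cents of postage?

1

Need nonnegative integers with 32j + 21k = 868.
gcd(32, 21) = 1, and 32·(2) + 21·(-3) = 1.
So (j₀, k₀) = (1736, -2604); general j = 1736 + 21t, k = -2604 - 32t.
j ≥ 0 ⇒ t ≥ -82; k ≥ 0 ⇒ t ≤ -82. That's 1 value of t.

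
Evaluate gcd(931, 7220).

gcd(7220, 931):
  7220 = 7×931 + 703
  931 = 1×703 + 228
  703 = 3×228 + 19
  228 = 12×19
so gcd(7220, 931) = 19.

19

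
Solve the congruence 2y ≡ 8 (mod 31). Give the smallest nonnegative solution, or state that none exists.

gcd(31, 2):
  31 = 15*2 + 1
  2 = 2*1
so gcd(31, 2) = 1.
1 divides 8, so solutions exist.
Back-substitute for Bézout coefficients:
  1 = 31 - 15*2
  ... = 2*(-15) + 31*(1)
So 2*(-15) ≡ 1 (mod 31); multiply by 8: y ≡ -120 (mod 31).
Smallest nonnegative: y = -120 mod 31 = 4.

4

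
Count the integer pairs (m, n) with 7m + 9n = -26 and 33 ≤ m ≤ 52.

gcd(9, 7):
  9 = 1*7 + 2
  7 = 3*2 + 1
  2 = 2*1
so gcd(9, 7) = 1.
Back-substitute for Bézout coefficients:
  1 = 7 - 3*2
  ... = 7*(4) + 9*(-3)
Scale by -26: particular solution (-104, 78); reduce m mod 9: (4, -6).
General solution: m = 4 + 9t, n = -6 - 7t for integer t.
33 ≤ 4 + 9t ≤ 52 gives t ∈ [4, 5], which is 2 values.

2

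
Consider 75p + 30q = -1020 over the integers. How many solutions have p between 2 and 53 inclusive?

gcd(75, 30) = 15  (75 = 2*30 + 15, 30 = 2*15).
Back-substituting, 75*(1) + 30*(-2) = 15.
Scale by -68: particular solution (-68, 136); reduce p mod 2: (0, -34).
General solution: p = 0 + 2t, q = -34 - 5t for integer t.
2 ≤ 0 + 2t ≤ 53 gives t ∈ [1, 26], which is 26 values.

26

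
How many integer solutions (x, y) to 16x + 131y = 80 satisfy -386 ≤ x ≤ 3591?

30

gcd(131, 16):
  131 = 8×16 + 3
  16 = 5×3 + 1
  3 = 3×1
so gcd(131, 16) = 1.
Back-substitute for Bézout coefficients:
  1 = 16 - 5×3
  ... = 16×(41) + 131×(-5)
Scale by 80: particular solution (3280, -400); reduce x mod 131: (5, 0).
General solution: x = 5 + 131t, y = 0 - 16t for integer t.
-386 ≤ 5 + 131t ≤ 3591 gives t ∈ [-2, 27], which is 30 values.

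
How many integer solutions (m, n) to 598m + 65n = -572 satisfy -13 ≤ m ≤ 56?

14

gcd(598, 65) = 13.
By Bézout, 598·(1) + 65·(-9) = 13.
Particular solution: (1, -18).
General solution: m = 1 + 5t, n = -18 - 46t for integer t.
-13 ≤ 1 + 5t ≤ 56 gives t ∈ [-2, 11], which is 14 values.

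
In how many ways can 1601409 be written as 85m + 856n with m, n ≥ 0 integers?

22

gcd(856, 85):
  856 = 10·85 + 6
  85 = 14·6 + 1
  6 = 6·1
so gcd(856, 85) = 1.
Back-substitute for Bézout coefficients:
  1 = 85 - 14·6
  ... = 85·(141) + 856·(-14)
Scale by 1601409: one solution is (225798669, -22419726). Reduce m mod 856: (421, 1829).
General: m = 421 + 856t, n = 1829 - 85t.
m ≥ 0 ⇒ t ≥ 0; n ≥ 0 ⇒ t ≤ 21. So t ∈ [0, 21]: 22 solutions.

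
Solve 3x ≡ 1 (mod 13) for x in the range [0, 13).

9

gcd(13, 3):
  13 = 4·3 + 1
  3 = 3·1
so gcd(13, 3) = 1.
Back-substitute for Bézout coefficients:
  1 = 13 - 4·3
  ... = 3·(-4) + 13·(1)
So 3·-4 ≡ 1 (mod 13), and -4 mod 13 = 9.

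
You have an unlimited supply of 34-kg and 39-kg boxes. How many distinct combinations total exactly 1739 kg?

2

Need nonnegative integers with 34j + 39k = 1739.
gcd(34, 39) = 1, and 34·(-8) + 39·(7) = 1.
So (j₀, k₀) = (-13912, 12173); general j = -13912 + 39t, k = 12173 - 34t.
j ≥ 0 ⇒ t ≥ 357; k ≥ 0 ⇒ t ≤ 358. That's 2 values of t.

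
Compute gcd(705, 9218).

1

gcd(9218, 705):
  9218 = 13×705 + 53
  705 = 13×53 + 16
  53 = 3×16 + 5
  16 = 3×5 + 1
  5 = 5×1
so gcd(9218, 705) = 1.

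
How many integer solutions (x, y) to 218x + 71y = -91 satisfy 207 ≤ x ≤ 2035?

26

gcd(218, 71) = 1  (218 = 3*71 + 5, 71 = 14*5 + 1, 5 = 5*1).
Back-substituting, 218*(-14) + 71*(43) = 1.
Scale by -91: particular solution (1274, -3913); reduce x mod 71: (67, -207).
General solution: x = 67 + 71t, y = -207 - 218t for integer t.
207 ≤ 67 + 71t ≤ 2035 gives t ∈ [2, 27], which is 26 values.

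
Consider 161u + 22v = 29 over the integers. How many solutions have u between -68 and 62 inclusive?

6

gcd(161, 22) = 1.
By Bézout, 161×(-3) + 22×(22) = 1.
Particular solution: (1, -6).
General solution: u = 1 + 22t, v = -6 - 161t for integer t.
-68 ≤ 1 + 22t ≤ 62 gives t ∈ [-3, 2], which is 6 values.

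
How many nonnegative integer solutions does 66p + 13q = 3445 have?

5

gcd(66, 13):
  66 = 5*13 + 1
  13 = 13*1
so gcd(66, 13) = 1.
Back-substitute for Bézout coefficients:
  1 = 66 - 5*13
  ... = 66*(1) + 13*(-5)
Scale by 3445: one solution is (3445, -17225). Reduce p mod 13: (0, 265).
General: p = 0 + 13t, q = 265 - 66t.
p ≥ 0 ⇒ t ≥ 0; q ≥ 0 ⇒ t ≤ 4. So t ∈ [0, 4]: 5 solutions.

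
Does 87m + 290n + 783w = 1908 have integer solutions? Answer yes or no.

no

gcd(290, 87) = 29  (290 = 3*87 + 29, 87 = 3*29).
gcd(29, 783) = 29.
29 does not divide 1908 (remainder 23), so no integer solutions.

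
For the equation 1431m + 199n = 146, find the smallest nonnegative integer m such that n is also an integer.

140

gcd(1431, 199) = 1.
1 divides 146, so solutions exist.
By Bézout, 1431×(-89) + 199×(640) = 1.
Scale by 146/1 = 146: (m₀, n₀) = (-12994, 93440).
General solution: m = -12994 + 199t, n = 93440 - 1431t for integer t.
m ≥ 0: smallest is -12994 mod 199 = 140 (at t = 66), with n = -1006.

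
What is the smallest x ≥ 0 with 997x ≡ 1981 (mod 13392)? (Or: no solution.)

gcd(13392, 997) = 1.
1 divides 1981, so solutions exist.
By Bézout, 997*(-2579) + 13392*(192) = 1.
So 997*(-2579) ≡ 1 (mod 13392); multiply by 1981: x ≡ -5108999 (mod 13392).
Smallest nonnegative: x = -5108999 mod 13392 = 6745.

6745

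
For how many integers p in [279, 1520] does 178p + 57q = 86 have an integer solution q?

22

gcd(178, 57) = 1.
By Bézout, 178·(-8) + 57·(25) = 1.
Particular solution: (53, -164).
General solution: p = 53 + 57t, q = -164 - 178t for integer t.
279 ≤ 53 + 57t ≤ 1520 gives t ∈ [4, 25], which is 22 values.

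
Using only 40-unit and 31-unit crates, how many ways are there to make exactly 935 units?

Need nonnegative integers with 40j + 31k = 935.
gcd(40, 31) = 1, and 40·(7) + 31·(-9) = 1.
So (j₀, k₀) = (6545, -8415); general j = 6545 + 31t, k = -8415 - 40t.
j ≥ 0 ⇒ t ≥ -211; k ≥ 0 ⇒ t ≤ -211. That's 1 value of t.

1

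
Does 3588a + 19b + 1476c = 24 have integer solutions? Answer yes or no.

gcd(3588, 19) = 1  (3588 = 188×19 + 16, 19 = 1×16 + 3, 16 = 5×3 + 1, 3 = 3×1).
gcd(1, 1476) = 1.
1 divides 24, so integer solutions exist.

yes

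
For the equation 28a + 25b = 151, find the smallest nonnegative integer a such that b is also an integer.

17

gcd(28, 25) = 1  (28 = 1×25 + 3, 25 = 8×3 + 1, 3 = 3×1).
1 divides 151, so solutions exist.
Back-substituting, 28×(-8) + 25×(9) = 1.
Scale by 151/1 = 151: (a₀, b₀) = (-1208, 1359).
General solution: a = -1208 + 25t, b = 1359 - 28t for integer t.
a ≥ 0: smallest is -1208 mod 25 = 17 (at t = 49), with b = -13.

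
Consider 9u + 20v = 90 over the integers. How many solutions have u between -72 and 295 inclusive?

gcd(20, 9) = 1  (20 = 2*9 + 2, 9 = 4*2 + 1, 2 = 2*1).
Back-substituting, 9*(9) + 20*(-4) = 1.
Scale by 90: particular solution (810, -360); reduce u mod 20: (10, 0).
General solution: u = 10 + 20t, v = 0 - 9t for integer t.
-72 ≤ 10 + 20t ≤ 295 gives t ∈ [-4, 14], which is 19 values.

19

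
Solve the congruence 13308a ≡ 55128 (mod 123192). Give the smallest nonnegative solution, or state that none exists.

gcd(123192, 13308) = 12.
12 divides 55128, so solutions exist.
By Bézout, 13308·(-1657) + 123192·(179) = 12.
So 13308·(-1657) ≡ 12 (mod 123192); multiply by 4594: a ≡ -7612258 (mod 10266).
Smallest nonnegative: a = -7612258 mod 10266 = 5114.

5114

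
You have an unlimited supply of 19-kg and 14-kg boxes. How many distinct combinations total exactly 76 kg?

1

Need nonnegative integers with 19j + 14k = 76.
gcd(19, 14) = 1, and 19·(3) + 14·(-4) = 1.
So (j₀, k₀) = (228, -304); general j = 228 + 14t, k = -304 - 19t.
j ≥ 0 ⇒ t ≥ -16; k ≥ 0 ⇒ t ≤ -16. That's 1 value of t.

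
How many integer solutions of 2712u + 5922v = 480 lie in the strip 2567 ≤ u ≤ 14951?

13

gcd(5922, 2712) = 6.
By Bézout, 2712*(107) + 5922*(-49) = 6.
Particular solution: (664, -304).
General solution: u = 664 + 987t, v = -304 - 452t for integer t.
2567 ≤ 664 + 987t ≤ 14951 gives t ∈ [2, 14], which is 13 values.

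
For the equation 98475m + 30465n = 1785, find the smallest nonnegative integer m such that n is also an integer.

650

gcd(98475, 30465) = 15  (98475 = 3×30465 + 7080, 30465 = 4×7080 + 2145, 7080 = 3×2145 + 645, 2145 = 3×645 + 210, 645 = 3×210 + 15, 210 = 14×15).
15 divides 1785, so solutions exist.
Back-substituting, 98475×(142) + 30465×(-459) = 15.
Scale by 1785/15 = 119: (m₀, n₀) = (16898, -54621).
General solution: m = 16898 + 2031t, n = -54621 - 6565t for integer t.
m ≥ 0: smallest is 16898 mod 2031 = 650 (at t = -8), with n = -2101.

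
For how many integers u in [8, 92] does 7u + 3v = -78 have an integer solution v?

28

gcd(7, 3) = 1.
By Bézout, 7×(1) + 3×(-2) = 1.
Particular solution: (0, -26).
General solution: u = 0 + 3t, v = -26 - 7t for integer t.
8 ≤ 0 + 3t ≤ 92 gives t ∈ [3, 30], which is 28 values.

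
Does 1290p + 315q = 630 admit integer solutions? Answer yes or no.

yes

gcd(1290, 315) = 15  (1290 = 4·315 + 30, 315 = 10·30 + 15, 30 = 2·15).
15 divides 630, so integer solutions exist.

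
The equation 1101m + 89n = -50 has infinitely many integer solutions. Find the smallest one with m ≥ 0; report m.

74

gcd(1101, 89) = 1.
1 divides -50, so solutions exist.
By Bézout, 1101·(27) + 89·(-334) = 1.
Scale by -50/1 = -50: (m₀, n₀) = (-1350, 16700).
General solution: m = -1350 + 89t, n = 16700 - 1101t for integer t.
m ≥ 0: smallest is -1350 mod 89 = 74 (at t = 16), with n = -916.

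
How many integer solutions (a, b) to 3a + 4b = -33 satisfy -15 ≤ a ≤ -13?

1

gcd(4, 3) = 1  (4 = 1·3 + 1, 3 = 3·1).
Back-substituting, 3·(-1) + 4·(1) = 1.
Scale by -33: particular solution (33, -33); reduce a mod 4: (1, -9).
General solution: a = 1 + 4t, b = -9 - 3t for integer t.
-15 ≤ 1 + 4t ≤ -13 gives t ∈ [-4, -4], which is 1 value.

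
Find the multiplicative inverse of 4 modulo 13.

10

gcd(13, 4):
  13 = 3*4 + 1
  4 = 4*1
so gcd(13, 4) = 1.
Back-substitute for Bézout coefficients:
  1 = 13 - 3*4
  ... = 4*(-3) + 13*(1)
So 4*-3 ≡ 1 (mod 13), and -3 mod 13 = 10.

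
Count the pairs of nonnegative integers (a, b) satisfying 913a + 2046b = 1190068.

7

gcd(2046, 913) = 11.
By Bézout, 913×(65) + 2046×(-29) = 11.
One solution: (118, 529).
General: a = 118 + 186t, b = 529 - 83t.
a ≥ 0 ⇒ t ≥ 0; b ≥ 0 ⇒ t ≤ 6. So t ∈ [0, 6]: 7 solutions.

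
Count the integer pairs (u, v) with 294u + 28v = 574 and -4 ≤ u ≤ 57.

gcd(294, 28):
  294 = 10*28 + 14
  28 = 2*14
so gcd(294, 28) = 14.
Back-substitute for Bézout coefficients:
  14 = 294 - 10*28
  ... = 294*(1) + 28*(-10)
Scale by 41: particular solution (41, -410); reduce u mod 2: (1, 10).
General solution: u = 1 + 2t, v = 10 - 21t for integer t.
-4 ≤ 1 + 2t ≤ 57 gives t ∈ [-2, 28], which is 31 values.

31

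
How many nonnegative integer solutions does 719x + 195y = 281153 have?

2

gcd(719, 195) = 1  (719 = 3×195 + 134, 195 = 1×134 + 61, 134 = 2×61 + 12, 61 = 5×12 + 1, 12 = 12×1).
Back-substituting, 719×(-16) + 195×(59) = 1.
Scale by 281153: one solution is (-4498448, 16588027). Reduce x mod 195: (7, 1416).
General: x = 7 + 195t, y = 1416 - 719t.
x ≥ 0 ⇒ t ≥ 0; y ≥ 0 ⇒ t ≤ 1. So t ∈ [0, 1]: 2 solutions.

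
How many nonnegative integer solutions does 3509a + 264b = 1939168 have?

23

gcd(3509, 264) = 11.
By Bézout, 3509·(7) + 264·(-93) = 11.
One solution: (8, 7239).
General: a = 8 + 24t, b = 7239 - 319t.
a ≥ 0 ⇒ t ≥ 0; b ≥ 0 ⇒ t ≤ 22. So t ∈ [0, 22]: 23 solutions.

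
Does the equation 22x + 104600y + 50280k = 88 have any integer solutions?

gcd(104600, 22) = 2  (104600 = 4754×22 + 12, 22 = 1×12 + 10, 12 = 1×10 + 2, 10 = 5×2).
gcd(2, 50280) = 2.
2 divides 88, so integer solutions exist.

yes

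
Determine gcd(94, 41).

gcd(94, 41):
  94 = 2·41 + 12
  41 = 3·12 + 5
  12 = 2·5 + 2
  5 = 2·2 + 1
  2 = 2·1
so gcd(94, 41) = 1.

1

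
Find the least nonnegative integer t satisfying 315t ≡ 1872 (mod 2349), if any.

170

gcd(2349, 315):
  2349 = 7×315 + 144
  315 = 2×144 + 27
  144 = 5×27 + 9
  27 = 3×9
so gcd(2349, 315) = 9.
9 divides 1872, so solutions exist.
Back-substitute for Bézout coefficients:
  9 = 144 - 5×27
  ... = 315×(-82) + 2349×(11)
So 315×(-82) ≡ 9 (mod 2349); multiply by 208: t ≡ -17056 (mod 261).
Smallest nonnegative: t = -17056 mod 261 = 170.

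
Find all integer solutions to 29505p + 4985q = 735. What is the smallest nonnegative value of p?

589

gcd(29505, 4985):
  29505 = 5×4985 + 4580
  4985 = 1×4580 + 405
  4580 = 11×405 + 125
  405 = 3×125 + 30
  125 = 4×30 + 5
  30 = 6×5
so gcd(29505, 4985) = 5.
5 divides 735, so solutions exist.
Back-substitute for Bézout coefficients:
  5 = 125 - 4×30
  ... = 29505×(160) + 4985×(-947)
Scale by 735/5 = 147: (p₀, q₀) = (23520, -139209).
General solution: p = 23520 + 997t, q = -139209 - 5901t for integer t.
p ≥ 0: smallest is 23520 mod 997 = 589 (at t = -23), with q = -3486.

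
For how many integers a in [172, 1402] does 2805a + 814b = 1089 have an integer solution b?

gcd(2805, 814) = 11  (2805 = 3·814 + 363, 814 = 2·363 + 88, 363 = 4·88 + 11, 88 = 8·11).
Back-substituting, 2805·(9) + 814·(-31) = 11.
Scale by 99: particular solution (891, -3069); reduce a mod 74: (3, -9).
General solution: a = 3 + 74t, b = -9 - 255t for integer t.
172 ≤ 3 + 74t ≤ 1402 gives t ∈ [3, 18], which is 16 values.

16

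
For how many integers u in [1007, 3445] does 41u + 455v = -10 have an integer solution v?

6

gcd(455, 41):
  455 = 11*41 + 4
  41 = 10*4 + 1
  4 = 4*1
so gcd(455, 41) = 1.
Back-substitute for Bézout coefficients:
  1 = 41 - 10*4
  ... = 41*(111) + 455*(-10)
Scale by -10: particular solution (-1110, 100); reduce u mod 455: (255, -23).
General solution: u = 255 + 455t, v = -23 - 41t for integer t.
1007 ≤ 255 + 455t ≤ 3445 gives t ∈ [2, 7], which is 6 values.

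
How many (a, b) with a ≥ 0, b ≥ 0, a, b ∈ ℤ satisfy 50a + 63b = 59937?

19

gcd(63, 50):
  63 = 1*50 + 13
  50 = 3*13 + 11
  13 = 1*11 + 2
  11 = 5*2 + 1
  2 = 2*1
so gcd(63, 50) = 1.
Back-substitute for Bézout coefficients:
  1 = 11 - 5*2
  ... = 50*(29) + 63*(-23)
Scale by 59937: one solution is (1738173, -1378551). Reduce a mod 63: (3, 949).
General: a = 3 + 63t, b = 949 - 50t.
a ≥ 0 ⇒ t ≥ 0; b ≥ 0 ⇒ t ≤ 18. So t ∈ [0, 18]: 19 solutions.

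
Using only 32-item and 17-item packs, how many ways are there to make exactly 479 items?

Need nonnegative integers with 32j + 17k = 479.
gcd(32, 17) = 1, and 32·(8) + 17·(-15) = 1.
So (j₀, k₀) = (3832, -7185); general j = 3832 + 17t, k = -7185 - 32t.
j ≥ 0 ⇒ t ≥ -225; k ≥ 0 ⇒ t ≤ -225. That's 1 value of t.

1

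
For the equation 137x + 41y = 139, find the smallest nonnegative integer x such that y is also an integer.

gcd(137, 41) = 1  (137 = 3×41 + 14, 41 = 2×14 + 13, 14 = 1×13 + 1, 13 = 13×1).
1 divides 139, so solutions exist.
Back-substituting, 137×(3) + 41×(-10) = 1.
Scale by 139/1 = 139: (x₀, y₀) = (417, -1390).
General solution: x = 417 + 41t, y = -1390 - 137t for integer t.
x ≥ 0: smallest is 417 mod 41 = 7 (at t = -10), with y = -20.

7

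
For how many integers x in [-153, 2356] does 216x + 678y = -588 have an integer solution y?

22

gcd(678, 216):
  678 = 3·216 + 30
  216 = 7·30 + 6
  30 = 5·6
so gcd(678, 216) = 6.
Back-substitute for Bézout coefficients:
  6 = 216 - 7·30
  ... = 216·(22) + 678·(-7)
Scale by -98: particular solution (-2156, 686); reduce x mod 113: (104, -34).
General solution: x = 104 + 113t, y = -34 - 36t for integer t.
-153 ≤ 104 + 113t ≤ 2356 gives t ∈ [-2, 19], which is 22 values.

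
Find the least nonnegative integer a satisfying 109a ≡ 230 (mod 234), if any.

gcd(234, 109) = 1.
1 divides 230, so solutions exist.
By Bézout, 109·(73) + 234·(-34) = 1.
So 109·(73) ≡ 1 (mod 234); multiply by 230: a ≡ 16790 (mod 234).
Smallest nonnegative: a = 16790 mod 234 = 176.

176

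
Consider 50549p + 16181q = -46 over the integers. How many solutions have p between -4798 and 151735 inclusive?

gcd(50549, 16181) = 1  (50549 = 3·16181 + 2006, 16181 = 8·2006 + 133, 2006 = 15·133 + 11, 133 = 12·11 + 1, 11 = 11·1).
Back-substituting, 50549·(-1460) + 16181·(4561) = 1.
Scale by -46: particular solution (67160, -209806); reduce p mod 16181: (2436, -7610).
General solution: p = 2436 + 16181t, q = -7610 - 50549t for integer t.
-4798 ≤ 2436 + 16181t ≤ 151735 gives t ∈ [0, 9], which is 10 values.

10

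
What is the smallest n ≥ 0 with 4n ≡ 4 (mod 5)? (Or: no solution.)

1

gcd(5, 4):
  5 = 1×4 + 1
  4 = 4×1
so gcd(5, 4) = 1.
1 divides 4, so solutions exist.
Back-substitute for Bézout coefficients:
  1 = 5 - 1×4
  ... = 4×(-1) + 5×(1)
So 4×(-1) ≡ 1 (mod 5); multiply by 4: n ≡ -4 (mod 5).
Smallest nonnegative: n = -4 mod 5 = 1.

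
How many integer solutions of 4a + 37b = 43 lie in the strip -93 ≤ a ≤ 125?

6

gcd(37, 4) = 1.
By Bézout, 4×(-9) + 37×(1) = 1.
Particular solution: (20, -1).
General solution: a = 20 + 37t, b = -1 - 4t for integer t.
-93 ≤ 20 + 37t ≤ 125 gives t ∈ [-3, 2], which is 6 values.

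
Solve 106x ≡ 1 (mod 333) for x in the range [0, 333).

gcd(333, 106):
  333 = 3*106 + 15
  106 = 7*15 + 1
  15 = 15*1
so gcd(333, 106) = 1.
Back-substitute for Bézout coefficients:
  1 = 106 - 7*15
  ... = 106*(22) + 333*(-7)
So 106*22 ≡ 1 (mod 333), and 22 mod 333 = 22.

22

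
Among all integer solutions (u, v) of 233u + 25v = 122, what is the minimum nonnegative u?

9

gcd(233, 25):
  233 = 9*25 + 8
  25 = 3*8 + 1
  8 = 8*1
so gcd(233, 25) = 1.
1 divides 122, so solutions exist.
Back-substitute for Bézout coefficients:
  1 = 25 - 3*8
  ... = 233*(-3) + 25*(28)
Scale by 122/1 = 122: (u₀, v₀) = (-366, 3416).
General solution: u = -366 + 25t, v = 3416 - 233t for integer t.
u ≥ 0: smallest is -366 mod 25 = 9 (at t = 15), with v = -79.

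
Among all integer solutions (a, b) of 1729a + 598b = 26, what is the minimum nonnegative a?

gcd(1729, 598):
  1729 = 2*598 + 533
  598 = 1*533 + 65
  533 = 8*65 + 13
  65 = 5*13
so gcd(1729, 598) = 13.
13 divides 26, so solutions exist.
Back-substitute for Bézout coefficients:
  13 = 533 - 8*65
  ... = 1729*(9) + 598*(-26)
Scale by 26/13 = 2: (a₀, b₀) = (18, -52).
General solution: a = 18 + 46t, b = -52 - 133t for integer t.
a ≥ 0: smallest is 18 mod 46 = 18 (at t = 0), with b = -52.

18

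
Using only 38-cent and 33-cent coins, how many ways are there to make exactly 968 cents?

Need nonnegative integers with 38j + 33k = 968.
gcd(38, 33) = 1, and 38·(-13) + 33·(15) = 1.
So (j₀, k₀) = (-12584, 14520); general j = -12584 + 33t, k = 14520 - 38t.
j ≥ 0 ⇒ t ≥ 382; k ≥ 0 ⇒ t ≤ 382. That's 1 value of t.

1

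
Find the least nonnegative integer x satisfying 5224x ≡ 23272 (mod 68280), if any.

gcd(68280, 5224) = 8  (68280 = 13·5224 + 368, 5224 = 14·368 + 72, 368 = 5·72 + 8, 72 = 9·8).
8 divides 23272, so solutions exist.
Back-substituting, 5224·(-928) + 68280·(71) = 8.
So 5224·(-928) ≡ 8 (mod 68280); multiply by 2909: x ≡ -2699552 (mod 8535).
Smallest nonnegative: x = -2699552 mod 8535 = 6043.

6043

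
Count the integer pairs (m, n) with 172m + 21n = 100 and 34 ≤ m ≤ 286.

12

gcd(172, 21) = 1.
By Bézout, 172·(-5) + 21·(41) = 1.
Particular solution: (4, -28).
General solution: m = 4 + 21t, n = -28 - 172t for integer t.
34 ≤ 4 + 21t ≤ 286 gives t ∈ [2, 13], which is 12 values.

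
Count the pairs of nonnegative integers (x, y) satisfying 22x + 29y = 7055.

gcd(29, 22):
  29 = 1×22 + 7
  22 = 3×7 + 1
  7 = 7×1
so gcd(29, 22) = 1.
Back-substitute for Bézout coefficients:
  1 = 22 - 3×7
  ... = 22×(4) + 29×(-3)
Scale by 7055: one solution is (28220, -21165). Reduce x mod 29: (3, 241).
General: x = 3 + 29t, y = 241 - 22t.
x ≥ 0 ⇒ t ≥ 0; y ≥ 0 ⇒ t ≤ 10. So t ∈ [0, 10]: 11 solutions.

11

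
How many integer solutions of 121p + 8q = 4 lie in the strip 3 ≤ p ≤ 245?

31

gcd(121, 8):
  121 = 15×8 + 1
  8 = 8×1
so gcd(121, 8) = 1.
Back-substitute for Bézout coefficients:
  1 = 121 - 15×8
  ... = 121×(1) + 8×(-15)
Scale by 4: particular solution (4, -60); reduce p mod 8: (4, -60).
General solution: p = 4 + 8t, q = -60 - 121t for integer t.
3 ≤ 4 + 8t ≤ 245 gives t ∈ [0, 30], which is 31 values.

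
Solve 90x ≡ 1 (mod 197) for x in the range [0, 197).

gcd(197, 90) = 1  (197 = 2*90 + 17, 90 = 5*17 + 5, 17 = 3*5 + 2, 5 = 2*2 + 1, 2 = 2*1).
Back-substituting, 90*(81) + 197*(-37) = 1.
So 90*81 ≡ 1 (mod 197), and 81 mod 197 = 81.

81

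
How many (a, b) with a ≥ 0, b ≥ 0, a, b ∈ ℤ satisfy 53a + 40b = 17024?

gcd(53, 40) = 1  (53 = 1*40 + 13, 40 = 3*13 + 1, 13 = 13*1).
Back-substituting, 53*(-3) + 40*(4) = 1.
Scale by 17024: one solution is (-51072, 68096). Reduce a mod 40: (8, 415).
General: a = 8 + 40t, b = 415 - 53t.
a ≥ 0 ⇒ t ≥ 0; b ≥ 0 ⇒ t ≤ 7. So t ∈ [0, 7]: 8 solutions.

8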